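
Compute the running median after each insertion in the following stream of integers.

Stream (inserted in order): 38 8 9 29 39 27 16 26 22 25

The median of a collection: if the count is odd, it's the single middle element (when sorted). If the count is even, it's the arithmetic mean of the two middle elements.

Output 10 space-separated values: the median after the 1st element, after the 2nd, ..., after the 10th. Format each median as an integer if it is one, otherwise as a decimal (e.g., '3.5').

Answer: 38 23 9 19 29 28 27 26.5 26 25.5

Derivation:
Step 1: insert 38 -> lo=[38] (size 1, max 38) hi=[] (size 0) -> median=38
Step 2: insert 8 -> lo=[8] (size 1, max 8) hi=[38] (size 1, min 38) -> median=23
Step 3: insert 9 -> lo=[8, 9] (size 2, max 9) hi=[38] (size 1, min 38) -> median=9
Step 4: insert 29 -> lo=[8, 9] (size 2, max 9) hi=[29, 38] (size 2, min 29) -> median=19
Step 5: insert 39 -> lo=[8, 9, 29] (size 3, max 29) hi=[38, 39] (size 2, min 38) -> median=29
Step 6: insert 27 -> lo=[8, 9, 27] (size 3, max 27) hi=[29, 38, 39] (size 3, min 29) -> median=28
Step 7: insert 16 -> lo=[8, 9, 16, 27] (size 4, max 27) hi=[29, 38, 39] (size 3, min 29) -> median=27
Step 8: insert 26 -> lo=[8, 9, 16, 26] (size 4, max 26) hi=[27, 29, 38, 39] (size 4, min 27) -> median=26.5
Step 9: insert 22 -> lo=[8, 9, 16, 22, 26] (size 5, max 26) hi=[27, 29, 38, 39] (size 4, min 27) -> median=26
Step 10: insert 25 -> lo=[8, 9, 16, 22, 25] (size 5, max 25) hi=[26, 27, 29, 38, 39] (size 5, min 26) -> median=25.5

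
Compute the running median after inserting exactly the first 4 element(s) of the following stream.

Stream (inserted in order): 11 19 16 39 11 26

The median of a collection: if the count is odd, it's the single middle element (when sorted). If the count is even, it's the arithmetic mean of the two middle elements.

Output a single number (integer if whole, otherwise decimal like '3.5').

Answer: 17.5

Derivation:
Step 1: insert 11 -> lo=[11] (size 1, max 11) hi=[] (size 0) -> median=11
Step 2: insert 19 -> lo=[11] (size 1, max 11) hi=[19] (size 1, min 19) -> median=15
Step 3: insert 16 -> lo=[11, 16] (size 2, max 16) hi=[19] (size 1, min 19) -> median=16
Step 4: insert 39 -> lo=[11, 16] (size 2, max 16) hi=[19, 39] (size 2, min 19) -> median=17.5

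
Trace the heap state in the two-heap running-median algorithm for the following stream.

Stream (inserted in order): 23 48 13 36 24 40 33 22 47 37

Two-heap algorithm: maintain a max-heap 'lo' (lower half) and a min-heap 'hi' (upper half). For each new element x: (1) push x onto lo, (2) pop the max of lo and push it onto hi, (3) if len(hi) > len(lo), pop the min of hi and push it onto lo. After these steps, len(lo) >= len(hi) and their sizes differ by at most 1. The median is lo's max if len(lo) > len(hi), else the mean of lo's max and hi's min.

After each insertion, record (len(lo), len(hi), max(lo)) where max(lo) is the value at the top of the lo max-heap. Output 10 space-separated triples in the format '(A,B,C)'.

Answer: (1,0,23) (1,1,23) (2,1,23) (2,2,23) (3,2,24) (3,3,24) (4,3,33) (4,4,24) (5,4,33) (5,5,33)

Derivation:
Step 1: insert 23 -> lo=[23] hi=[] -> (len(lo)=1, len(hi)=0, max(lo)=23)
Step 2: insert 48 -> lo=[23] hi=[48] -> (len(lo)=1, len(hi)=1, max(lo)=23)
Step 3: insert 13 -> lo=[13, 23] hi=[48] -> (len(lo)=2, len(hi)=1, max(lo)=23)
Step 4: insert 36 -> lo=[13, 23] hi=[36, 48] -> (len(lo)=2, len(hi)=2, max(lo)=23)
Step 5: insert 24 -> lo=[13, 23, 24] hi=[36, 48] -> (len(lo)=3, len(hi)=2, max(lo)=24)
Step 6: insert 40 -> lo=[13, 23, 24] hi=[36, 40, 48] -> (len(lo)=3, len(hi)=3, max(lo)=24)
Step 7: insert 33 -> lo=[13, 23, 24, 33] hi=[36, 40, 48] -> (len(lo)=4, len(hi)=3, max(lo)=33)
Step 8: insert 22 -> lo=[13, 22, 23, 24] hi=[33, 36, 40, 48] -> (len(lo)=4, len(hi)=4, max(lo)=24)
Step 9: insert 47 -> lo=[13, 22, 23, 24, 33] hi=[36, 40, 47, 48] -> (len(lo)=5, len(hi)=4, max(lo)=33)
Step 10: insert 37 -> lo=[13, 22, 23, 24, 33] hi=[36, 37, 40, 47, 48] -> (len(lo)=5, len(hi)=5, max(lo)=33)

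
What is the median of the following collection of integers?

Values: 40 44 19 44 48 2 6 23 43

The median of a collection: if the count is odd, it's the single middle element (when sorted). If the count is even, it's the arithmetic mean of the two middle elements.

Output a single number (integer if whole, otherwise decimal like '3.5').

Step 1: insert 40 -> lo=[40] (size 1, max 40) hi=[] (size 0) -> median=40
Step 2: insert 44 -> lo=[40] (size 1, max 40) hi=[44] (size 1, min 44) -> median=42
Step 3: insert 19 -> lo=[19, 40] (size 2, max 40) hi=[44] (size 1, min 44) -> median=40
Step 4: insert 44 -> lo=[19, 40] (size 2, max 40) hi=[44, 44] (size 2, min 44) -> median=42
Step 5: insert 48 -> lo=[19, 40, 44] (size 3, max 44) hi=[44, 48] (size 2, min 44) -> median=44
Step 6: insert 2 -> lo=[2, 19, 40] (size 3, max 40) hi=[44, 44, 48] (size 3, min 44) -> median=42
Step 7: insert 6 -> lo=[2, 6, 19, 40] (size 4, max 40) hi=[44, 44, 48] (size 3, min 44) -> median=40
Step 8: insert 23 -> lo=[2, 6, 19, 23] (size 4, max 23) hi=[40, 44, 44, 48] (size 4, min 40) -> median=31.5
Step 9: insert 43 -> lo=[2, 6, 19, 23, 40] (size 5, max 40) hi=[43, 44, 44, 48] (size 4, min 43) -> median=40

Answer: 40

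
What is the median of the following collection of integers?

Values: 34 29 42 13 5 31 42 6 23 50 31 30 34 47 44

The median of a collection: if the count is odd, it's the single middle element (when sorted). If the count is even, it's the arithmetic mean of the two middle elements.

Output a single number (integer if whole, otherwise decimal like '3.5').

Answer: 31

Derivation:
Step 1: insert 34 -> lo=[34] (size 1, max 34) hi=[] (size 0) -> median=34
Step 2: insert 29 -> lo=[29] (size 1, max 29) hi=[34] (size 1, min 34) -> median=31.5
Step 3: insert 42 -> lo=[29, 34] (size 2, max 34) hi=[42] (size 1, min 42) -> median=34
Step 4: insert 13 -> lo=[13, 29] (size 2, max 29) hi=[34, 42] (size 2, min 34) -> median=31.5
Step 5: insert 5 -> lo=[5, 13, 29] (size 3, max 29) hi=[34, 42] (size 2, min 34) -> median=29
Step 6: insert 31 -> lo=[5, 13, 29] (size 3, max 29) hi=[31, 34, 42] (size 3, min 31) -> median=30
Step 7: insert 42 -> lo=[5, 13, 29, 31] (size 4, max 31) hi=[34, 42, 42] (size 3, min 34) -> median=31
Step 8: insert 6 -> lo=[5, 6, 13, 29] (size 4, max 29) hi=[31, 34, 42, 42] (size 4, min 31) -> median=30
Step 9: insert 23 -> lo=[5, 6, 13, 23, 29] (size 5, max 29) hi=[31, 34, 42, 42] (size 4, min 31) -> median=29
Step 10: insert 50 -> lo=[5, 6, 13, 23, 29] (size 5, max 29) hi=[31, 34, 42, 42, 50] (size 5, min 31) -> median=30
Step 11: insert 31 -> lo=[5, 6, 13, 23, 29, 31] (size 6, max 31) hi=[31, 34, 42, 42, 50] (size 5, min 31) -> median=31
Step 12: insert 30 -> lo=[5, 6, 13, 23, 29, 30] (size 6, max 30) hi=[31, 31, 34, 42, 42, 50] (size 6, min 31) -> median=30.5
Step 13: insert 34 -> lo=[5, 6, 13, 23, 29, 30, 31] (size 7, max 31) hi=[31, 34, 34, 42, 42, 50] (size 6, min 31) -> median=31
Step 14: insert 47 -> lo=[5, 6, 13, 23, 29, 30, 31] (size 7, max 31) hi=[31, 34, 34, 42, 42, 47, 50] (size 7, min 31) -> median=31
Step 15: insert 44 -> lo=[5, 6, 13, 23, 29, 30, 31, 31] (size 8, max 31) hi=[34, 34, 42, 42, 44, 47, 50] (size 7, min 34) -> median=31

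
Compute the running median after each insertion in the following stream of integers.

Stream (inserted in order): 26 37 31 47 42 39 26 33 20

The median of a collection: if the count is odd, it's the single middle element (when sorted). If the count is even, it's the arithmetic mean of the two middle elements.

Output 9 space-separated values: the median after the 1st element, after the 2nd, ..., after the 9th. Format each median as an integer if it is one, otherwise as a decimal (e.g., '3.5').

Step 1: insert 26 -> lo=[26] (size 1, max 26) hi=[] (size 0) -> median=26
Step 2: insert 37 -> lo=[26] (size 1, max 26) hi=[37] (size 1, min 37) -> median=31.5
Step 3: insert 31 -> lo=[26, 31] (size 2, max 31) hi=[37] (size 1, min 37) -> median=31
Step 4: insert 47 -> lo=[26, 31] (size 2, max 31) hi=[37, 47] (size 2, min 37) -> median=34
Step 5: insert 42 -> lo=[26, 31, 37] (size 3, max 37) hi=[42, 47] (size 2, min 42) -> median=37
Step 6: insert 39 -> lo=[26, 31, 37] (size 3, max 37) hi=[39, 42, 47] (size 3, min 39) -> median=38
Step 7: insert 26 -> lo=[26, 26, 31, 37] (size 4, max 37) hi=[39, 42, 47] (size 3, min 39) -> median=37
Step 8: insert 33 -> lo=[26, 26, 31, 33] (size 4, max 33) hi=[37, 39, 42, 47] (size 4, min 37) -> median=35
Step 9: insert 20 -> lo=[20, 26, 26, 31, 33] (size 5, max 33) hi=[37, 39, 42, 47] (size 4, min 37) -> median=33

Answer: 26 31.5 31 34 37 38 37 35 33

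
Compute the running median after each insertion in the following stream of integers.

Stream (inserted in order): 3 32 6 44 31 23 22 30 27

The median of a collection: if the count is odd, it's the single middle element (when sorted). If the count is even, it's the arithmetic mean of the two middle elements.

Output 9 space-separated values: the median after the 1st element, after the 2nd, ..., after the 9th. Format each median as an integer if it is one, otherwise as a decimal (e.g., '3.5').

Step 1: insert 3 -> lo=[3] (size 1, max 3) hi=[] (size 0) -> median=3
Step 2: insert 32 -> lo=[3] (size 1, max 3) hi=[32] (size 1, min 32) -> median=17.5
Step 3: insert 6 -> lo=[3, 6] (size 2, max 6) hi=[32] (size 1, min 32) -> median=6
Step 4: insert 44 -> lo=[3, 6] (size 2, max 6) hi=[32, 44] (size 2, min 32) -> median=19
Step 5: insert 31 -> lo=[3, 6, 31] (size 3, max 31) hi=[32, 44] (size 2, min 32) -> median=31
Step 6: insert 23 -> lo=[3, 6, 23] (size 3, max 23) hi=[31, 32, 44] (size 3, min 31) -> median=27
Step 7: insert 22 -> lo=[3, 6, 22, 23] (size 4, max 23) hi=[31, 32, 44] (size 3, min 31) -> median=23
Step 8: insert 30 -> lo=[3, 6, 22, 23] (size 4, max 23) hi=[30, 31, 32, 44] (size 4, min 30) -> median=26.5
Step 9: insert 27 -> lo=[3, 6, 22, 23, 27] (size 5, max 27) hi=[30, 31, 32, 44] (size 4, min 30) -> median=27

Answer: 3 17.5 6 19 31 27 23 26.5 27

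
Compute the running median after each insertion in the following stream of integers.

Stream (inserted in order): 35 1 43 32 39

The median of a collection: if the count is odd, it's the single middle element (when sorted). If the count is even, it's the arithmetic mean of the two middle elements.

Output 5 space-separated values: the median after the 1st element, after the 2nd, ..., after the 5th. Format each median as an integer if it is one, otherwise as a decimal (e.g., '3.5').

Step 1: insert 35 -> lo=[35] (size 1, max 35) hi=[] (size 0) -> median=35
Step 2: insert 1 -> lo=[1] (size 1, max 1) hi=[35] (size 1, min 35) -> median=18
Step 3: insert 43 -> lo=[1, 35] (size 2, max 35) hi=[43] (size 1, min 43) -> median=35
Step 4: insert 32 -> lo=[1, 32] (size 2, max 32) hi=[35, 43] (size 2, min 35) -> median=33.5
Step 5: insert 39 -> lo=[1, 32, 35] (size 3, max 35) hi=[39, 43] (size 2, min 39) -> median=35

Answer: 35 18 35 33.5 35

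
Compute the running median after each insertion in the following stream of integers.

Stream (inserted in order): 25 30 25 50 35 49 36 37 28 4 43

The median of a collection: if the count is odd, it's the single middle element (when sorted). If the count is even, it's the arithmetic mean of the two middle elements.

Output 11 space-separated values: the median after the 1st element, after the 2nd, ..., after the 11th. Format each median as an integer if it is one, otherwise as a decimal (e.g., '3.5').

Answer: 25 27.5 25 27.5 30 32.5 35 35.5 35 32.5 35

Derivation:
Step 1: insert 25 -> lo=[25] (size 1, max 25) hi=[] (size 0) -> median=25
Step 2: insert 30 -> lo=[25] (size 1, max 25) hi=[30] (size 1, min 30) -> median=27.5
Step 3: insert 25 -> lo=[25, 25] (size 2, max 25) hi=[30] (size 1, min 30) -> median=25
Step 4: insert 50 -> lo=[25, 25] (size 2, max 25) hi=[30, 50] (size 2, min 30) -> median=27.5
Step 5: insert 35 -> lo=[25, 25, 30] (size 3, max 30) hi=[35, 50] (size 2, min 35) -> median=30
Step 6: insert 49 -> lo=[25, 25, 30] (size 3, max 30) hi=[35, 49, 50] (size 3, min 35) -> median=32.5
Step 7: insert 36 -> lo=[25, 25, 30, 35] (size 4, max 35) hi=[36, 49, 50] (size 3, min 36) -> median=35
Step 8: insert 37 -> lo=[25, 25, 30, 35] (size 4, max 35) hi=[36, 37, 49, 50] (size 4, min 36) -> median=35.5
Step 9: insert 28 -> lo=[25, 25, 28, 30, 35] (size 5, max 35) hi=[36, 37, 49, 50] (size 4, min 36) -> median=35
Step 10: insert 4 -> lo=[4, 25, 25, 28, 30] (size 5, max 30) hi=[35, 36, 37, 49, 50] (size 5, min 35) -> median=32.5
Step 11: insert 43 -> lo=[4, 25, 25, 28, 30, 35] (size 6, max 35) hi=[36, 37, 43, 49, 50] (size 5, min 36) -> median=35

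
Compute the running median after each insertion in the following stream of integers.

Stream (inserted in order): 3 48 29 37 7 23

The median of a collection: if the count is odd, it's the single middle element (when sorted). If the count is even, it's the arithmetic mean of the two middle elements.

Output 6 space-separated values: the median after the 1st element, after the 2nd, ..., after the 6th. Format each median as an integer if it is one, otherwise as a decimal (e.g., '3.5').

Answer: 3 25.5 29 33 29 26

Derivation:
Step 1: insert 3 -> lo=[3] (size 1, max 3) hi=[] (size 0) -> median=3
Step 2: insert 48 -> lo=[3] (size 1, max 3) hi=[48] (size 1, min 48) -> median=25.5
Step 3: insert 29 -> lo=[3, 29] (size 2, max 29) hi=[48] (size 1, min 48) -> median=29
Step 4: insert 37 -> lo=[3, 29] (size 2, max 29) hi=[37, 48] (size 2, min 37) -> median=33
Step 5: insert 7 -> lo=[3, 7, 29] (size 3, max 29) hi=[37, 48] (size 2, min 37) -> median=29
Step 6: insert 23 -> lo=[3, 7, 23] (size 3, max 23) hi=[29, 37, 48] (size 3, min 29) -> median=26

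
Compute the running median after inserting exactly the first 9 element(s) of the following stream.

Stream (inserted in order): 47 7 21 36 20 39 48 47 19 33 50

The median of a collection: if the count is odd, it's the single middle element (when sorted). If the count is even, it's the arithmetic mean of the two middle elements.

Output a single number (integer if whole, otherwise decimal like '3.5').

Answer: 36

Derivation:
Step 1: insert 47 -> lo=[47] (size 1, max 47) hi=[] (size 0) -> median=47
Step 2: insert 7 -> lo=[7] (size 1, max 7) hi=[47] (size 1, min 47) -> median=27
Step 3: insert 21 -> lo=[7, 21] (size 2, max 21) hi=[47] (size 1, min 47) -> median=21
Step 4: insert 36 -> lo=[7, 21] (size 2, max 21) hi=[36, 47] (size 2, min 36) -> median=28.5
Step 5: insert 20 -> lo=[7, 20, 21] (size 3, max 21) hi=[36, 47] (size 2, min 36) -> median=21
Step 6: insert 39 -> lo=[7, 20, 21] (size 3, max 21) hi=[36, 39, 47] (size 3, min 36) -> median=28.5
Step 7: insert 48 -> lo=[7, 20, 21, 36] (size 4, max 36) hi=[39, 47, 48] (size 3, min 39) -> median=36
Step 8: insert 47 -> lo=[7, 20, 21, 36] (size 4, max 36) hi=[39, 47, 47, 48] (size 4, min 39) -> median=37.5
Step 9: insert 19 -> lo=[7, 19, 20, 21, 36] (size 5, max 36) hi=[39, 47, 47, 48] (size 4, min 39) -> median=36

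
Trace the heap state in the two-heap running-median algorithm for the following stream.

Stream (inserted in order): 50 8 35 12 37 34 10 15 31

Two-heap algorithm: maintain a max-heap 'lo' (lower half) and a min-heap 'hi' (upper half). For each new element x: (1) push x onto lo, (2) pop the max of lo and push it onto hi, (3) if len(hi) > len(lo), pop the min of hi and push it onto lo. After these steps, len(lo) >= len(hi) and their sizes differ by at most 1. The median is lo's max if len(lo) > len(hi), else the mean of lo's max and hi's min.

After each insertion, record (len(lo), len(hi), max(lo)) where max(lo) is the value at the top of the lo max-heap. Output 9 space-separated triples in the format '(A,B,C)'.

Answer: (1,0,50) (1,1,8) (2,1,35) (2,2,12) (3,2,35) (3,3,34) (4,3,34) (4,4,15) (5,4,31)

Derivation:
Step 1: insert 50 -> lo=[50] hi=[] -> (len(lo)=1, len(hi)=0, max(lo)=50)
Step 2: insert 8 -> lo=[8] hi=[50] -> (len(lo)=1, len(hi)=1, max(lo)=8)
Step 3: insert 35 -> lo=[8, 35] hi=[50] -> (len(lo)=2, len(hi)=1, max(lo)=35)
Step 4: insert 12 -> lo=[8, 12] hi=[35, 50] -> (len(lo)=2, len(hi)=2, max(lo)=12)
Step 5: insert 37 -> lo=[8, 12, 35] hi=[37, 50] -> (len(lo)=3, len(hi)=2, max(lo)=35)
Step 6: insert 34 -> lo=[8, 12, 34] hi=[35, 37, 50] -> (len(lo)=3, len(hi)=3, max(lo)=34)
Step 7: insert 10 -> lo=[8, 10, 12, 34] hi=[35, 37, 50] -> (len(lo)=4, len(hi)=3, max(lo)=34)
Step 8: insert 15 -> lo=[8, 10, 12, 15] hi=[34, 35, 37, 50] -> (len(lo)=4, len(hi)=4, max(lo)=15)
Step 9: insert 31 -> lo=[8, 10, 12, 15, 31] hi=[34, 35, 37, 50] -> (len(lo)=5, len(hi)=4, max(lo)=31)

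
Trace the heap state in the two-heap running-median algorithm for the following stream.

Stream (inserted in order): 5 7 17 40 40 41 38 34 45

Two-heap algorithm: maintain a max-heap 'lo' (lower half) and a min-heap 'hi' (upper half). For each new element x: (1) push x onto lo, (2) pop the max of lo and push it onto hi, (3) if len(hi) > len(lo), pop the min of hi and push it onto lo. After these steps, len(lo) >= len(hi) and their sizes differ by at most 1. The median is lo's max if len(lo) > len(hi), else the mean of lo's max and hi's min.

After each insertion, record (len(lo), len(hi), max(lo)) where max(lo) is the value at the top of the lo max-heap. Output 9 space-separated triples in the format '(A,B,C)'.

Answer: (1,0,5) (1,1,5) (2,1,7) (2,2,7) (3,2,17) (3,3,17) (4,3,38) (4,4,34) (5,4,38)

Derivation:
Step 1: insert 5 -> lo=[5] hi=[] -> (len(lo)=1, len(hi)=0, max(lo)=5)
Step 2: insert 7 -> lo=[5] hi=[7] -> (len(lo)=1, len(hi)=1, max(lo)=5)
Step 3: insert 17 -> lo=[5, 7] hi=[17] -> (len(lo)=2, len(hi)=1, max(lo)=7)
Step 4: insert 40 -> lo=[5, 7] hi=[17, 40] -> (len(lo)=2, len(hi)=2, max(lo)=7)
Step 5: insert 40 -> lo=[5, 7, 17] hi=[40, 40] -> (len(lo)=3, len(hi)=2, max(lo)=17)
Step 6: insert 41 -> lo=[5, 7, 17] hi=[40, 40, 41] -> (len(lo)=3, len(hi)=3, max(lo)=17)
Step 7: insert 38 -> lo=[5, 7, 17, 38] hi=[40, 40, 41] -> (len(lo)=4, len(hi)=3, max(lo)=38)
Step 8: insert 34 -> lo=[5, 7, 17, 34] hi=[38, 40, 40, 41] -> (len(lo)=4, len(hi)=4, max(lo)=34)
Step 9: insert 45 -> lo=[5, 7, 17, 34, 38] hi=[40, 40, 41, 45] -> (len(lo)=5, len(hi)=4, max(lo)=38)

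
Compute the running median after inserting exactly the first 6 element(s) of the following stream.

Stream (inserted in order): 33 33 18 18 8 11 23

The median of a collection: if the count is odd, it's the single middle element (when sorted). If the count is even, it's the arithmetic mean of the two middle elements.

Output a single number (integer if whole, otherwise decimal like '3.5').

Answer: 18

Derivation:
Step 1: insert 33 -> lo=[33] (size 1, max 33) hi=[] (size 0) -> median=33
Step 2: insert 33 -> lo=[33] (size 1, max 33) hi=[33] (size 1, min 33) -> median=33
Step 3: insert 18 -> lo=[18, 33] (size 2, max 33) hi=[33] (size 1, min 33) -> median=33
Step 4: insert 18 -> lo=[18, 18] (size 2, max 18) hi=[33, 33] (size 2, min 33) -> median=25.5
Step 5: insert 8 -> lo=[8, 18, 18] (size 3, max 18) hi=[33, 33] (size 2, min 33) -> median=18
Step 6: insert 11 -> lo=[8, 11, 18] (size 3, max 18) hi=[18, 33, 33] (size 3, min 18) -> median=18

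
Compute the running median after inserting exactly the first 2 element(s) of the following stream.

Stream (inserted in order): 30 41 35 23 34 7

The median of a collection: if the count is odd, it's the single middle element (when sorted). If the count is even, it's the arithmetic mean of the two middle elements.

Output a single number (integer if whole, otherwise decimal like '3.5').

Answer: 35.5

Derivation:
Step 1: insert 30 -> lo=[30] (size 1, max 30) hi=[] (size 0) -> median=30
Step 2: insert 41 -> lo=[30] (size 1, max 30) hi=[41] (size 1, min 41) -> median=35.5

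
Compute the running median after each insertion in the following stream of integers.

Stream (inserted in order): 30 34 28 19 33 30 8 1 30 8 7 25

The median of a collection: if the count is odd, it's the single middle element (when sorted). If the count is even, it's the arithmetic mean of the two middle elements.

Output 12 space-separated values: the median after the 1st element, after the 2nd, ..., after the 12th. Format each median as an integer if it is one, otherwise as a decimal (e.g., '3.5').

Answer: 30 32 30 29 30 30 30 29 30 29 28 26.5

Derivation:
Step 1: insert 30 -> lo=[30] (size 1, max 30) hi=[] (size 0) -> median=30
Step 2: insert 34 -> lo=[30] (size 1, max 30) hi=[34] (size 1, min 34) -> median=32
Step 3: insert 28 -> lo=[28, 30] (size 2, max 30) hi=[34] (size 1, min 34) -> median=30
Step 4: insert 19 -> lo=[19, 28] (size 2, max 28) hi=[30, 34] (size 2, min 30) -> median=29
Step 5: insert 33 -> lo=[19, 28, 30] (size 3, max 30) hi=[33, 34] (size 2, min 33) -> median=30
Step 6: insert 30 -> lo=[19, 28, 30] (size 3, max 30) hi=[30, 33, 34] (size 3, min 30) -> median=30
Step 7: insert 8 -> lo=[8, 19, 28, 30] (size 4, max 30) hi=[30, 33, 34] (size 3, min 30) -> median=30
Step 8: insert 1 -> lo=[1, 8, 19, 28] (size 4, max 28) hi=[30, 30, 33, 34] (size 4, min 30) -> median=29
Step 9: insert 30 -> lo=[1, 8, 19, 28, 30] (size 5, max 30) hi=[30, 30, 33, 34] (size 4, min 30) -> median=30
Step 10: insert 8 -> lo=[1, 8, 8, 19, 28] (size 5, max 28) hi=[30, 30, 30, 33, 34] (size 5, min 30) -> median=29
Step 11: insert 7 -> lo=[1, 7, 8, 8, 19, 28] (size 6, max 28) hi=[30, 30, 30, 33, 34] (size 5, min 30) -> median=28
Step 12: insert 25 -> lo=[1, 7, 8, 8, 19, 25] (size 6, max 25) hi=[28, 30, 30, 30, 33, 34] (size 6, min 28) -> median=26.5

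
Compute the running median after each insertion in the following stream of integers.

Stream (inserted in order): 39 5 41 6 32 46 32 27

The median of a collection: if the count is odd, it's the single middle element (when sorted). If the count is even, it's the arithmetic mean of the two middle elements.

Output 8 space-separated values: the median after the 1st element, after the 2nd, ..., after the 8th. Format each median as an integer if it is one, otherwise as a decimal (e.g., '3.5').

Step 1: insert 39 -> lo=[39] (size 1, max 39) hi=[] (size 0) -> median=39
Step 2: insert 5 -> lo=[5] (size 1, max 5) hi=[39] (size 1, min 39) -> median=22
Step 3: insert 41 -> lo=[5, 39] (size 2, max 39) hi=[41] (size 1, min 41) -> median=39
Step 4: insert 6 -> lo=[5, 6] (size 2, max 6) hi=[39, 41] (size 2, min 39) -> median=22.5
Step 5: insert 32 -> lo=[5, 6, 32] (size 3, max 32) hi=[39, 41] (size 2, min 39) -> median=32
Step 6: insert 46 -> lo=[5, 6, 32] (size 3, max 32) hi=[39, 41, 46] (size 3, min 39) -> median=35.5
Step 7: insert 32 -> lo=[5, 6, 32, 32] (size 4, max 32) hi=[39, 41, 46] (size 3, min 39) -> median=32
Step 8: insert 27 -> lo=[5, 6, 27, 32] (size 4, max 32) hi=[32, 39, 41, 46] (size 4, min 32) -> median=32

Answer: 39 22 39 22.5 32 35.5 32 32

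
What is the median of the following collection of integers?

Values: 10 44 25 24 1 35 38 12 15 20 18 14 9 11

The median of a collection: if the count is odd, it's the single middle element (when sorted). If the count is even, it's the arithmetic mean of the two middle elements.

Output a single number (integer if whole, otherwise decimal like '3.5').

Answer: 16.5

Derivation:
Step 1: insert 10 -> lo=[10] (size 1, max 10) hi=[] (size 0) -> median=10
Step 2: insert 44 -> lo=[10] (size 1, max 10) hi=[44] (size 1, min 44) -> median=27
Step 3: insert 25 -> lo=[10, 25] (size 2, max 25) hi=[44] (size 1, min 44) -> median=25
Step 4: insert 24 -> lo=[10, 24] (size 2, max 24) hi=[25, 44] (size 2, min 25) -> median=24.5
Step 5: insert 1 -> lo=[1, 10, 24] (size 3, max 24) hi=[25, 44] (size 2, min 25) -> median=24
Step 6: insert 35 -> lo=[1, 10, 24] (size 3, max 24) hi=[25, 35, 44] (size 3, min 25) -> median=24.5
Step 7: insert 38 -> lo=[1, 10, 24, 25] (size 4, max 25) hi=[35, 38, 44] (size 3, min 35) -> median=25
Step 8: insert 12 -> lo=[1, 10, 12, 24] (size 4, max 24) hi=[25, 35, 38, 44] (size 4, min 25) -> median=24.5
Step 9: insert 15 -> lo=[1, 10, 12, 15, 24] (size 5, max 24) hi=[25, 35, 38, 44] (size 4, min 25) -> median=24
Step 10: insert 20 -> lo=[1, 10, 12, 15, 20] (size 5, max 20) hi=[24, 25, 35, 38, 44] (size 5, min 24) -> median=22
Step 11: insert 18 -> lo=[1, 10, 12, 15, 18, 20] (size 6, max 20) hi=[24, 25, 35, 38, 44] (size 5, min 24) -> median=20
Step 12: insert 14 -> lo=[1, 10, 12, 14, 15, 18] (size 6, max 18) hi=[20, 24, 25, 35, 38, 44] (size 6, min 20) -> median=19
Step 13: insert 9 -> lo=[1, 9, 10, 12, 14, 15, 18] (size 7, max 18) hi=[20, 24, 25, 35, 38, 44] (size 6, min 20) -> median=18
Step 14: insert 11 -> lo=[1, 9, 10, 11, 12, 14, 15] (size 7, max 15) hi=[18, 20, 24, 25, 35, 38, 44] (size 7, min 18) -> median=16.5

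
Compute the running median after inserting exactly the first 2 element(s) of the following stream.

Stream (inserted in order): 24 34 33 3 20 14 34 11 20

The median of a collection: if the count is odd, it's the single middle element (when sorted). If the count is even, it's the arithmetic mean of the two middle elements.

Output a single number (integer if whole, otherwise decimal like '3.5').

Step 1: insert 24 -> lo=[24] (size 1, max 24) hi=[] (size 0) -> median=24
Step 2: insert 34 -> lo=[24] (size 1, max 24) hi=[34] (size 1, min 34) -> median=29

Answer: 29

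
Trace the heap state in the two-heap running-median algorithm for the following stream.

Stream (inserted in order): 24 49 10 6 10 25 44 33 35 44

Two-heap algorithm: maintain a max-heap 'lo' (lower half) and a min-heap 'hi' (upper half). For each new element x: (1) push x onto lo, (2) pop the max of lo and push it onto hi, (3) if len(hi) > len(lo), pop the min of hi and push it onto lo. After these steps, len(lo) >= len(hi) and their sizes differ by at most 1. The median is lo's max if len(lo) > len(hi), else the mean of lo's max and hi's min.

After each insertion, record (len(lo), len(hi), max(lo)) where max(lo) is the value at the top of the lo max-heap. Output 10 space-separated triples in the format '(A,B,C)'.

Step 1: insert 24 -> lo=[24] hi=[] -> (len(lo)=1, len(hi)=0, max(lo)=24)
Step 2: insert 49 -> lo=[24] hi=[49] -> (len(lo)=1, len(hi)=1, max(lo)=24)
Step 3: insert 10 -> lo=[10, 24] hi=[49] -> (len(lo)=2, len(hi)=1, max(lo)=24)
Step 4: insert 6 -> lo=[6, 10] hi=[24, 49] -> (len(lo)=2, len(hi)=2, max(lo)=10)
Step 5: insert 10 -> lo=[6, 10, 10] hi=[24, 49] -> (len(lo)=3, len(hi)=2, max(lo)=10)
Step 6: insert 25 -> lo=[6, 10, 10] hi=[24, 25, 49] -> (len(lo)=3, len(hi)=3, max(lo)=10)
Step 7: insert 44 -> lo=[6, 10, 10, 24] hi=[25, 44, 49] -> (len(lo)=4, len(hi)=3, max(lo)=24)
Step 8: insert 33 -> lo=[6, 10, 10, 24] hi=[25, 33, 44, 49] -> (len(lo)=4, len(hi)=4, max(lo)=24)
Step 9: insert 35 -> lo=[6, 10, 10, 24, 25] hi=[33, 35, 44, 49] -> (len(lo)=5, len(hi)=4, max(lo)=25)
Step 10: insert 44 -> lo=[6, 10, 10, 24, 25] hi=[33, 35, 44, 44, 49] -> (len(lo)=5, len(hi)=5, max(lo)=25)

Answer: (1,0,24) (1,1,24) (2,1,24) (2,2,10) (3,2,10) (3,3,10) (4,3,24) (4,4,24) (5,4,25) (5,5,25)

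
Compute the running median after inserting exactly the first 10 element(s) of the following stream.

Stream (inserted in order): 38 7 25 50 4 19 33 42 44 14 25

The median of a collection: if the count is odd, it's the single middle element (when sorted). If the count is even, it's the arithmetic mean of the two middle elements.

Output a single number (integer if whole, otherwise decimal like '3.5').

Step 1: insert 38 -> lo=[38] (size 1, max 38) hi=[] (size 0) -> median=38
Step 2: insert 7 -> lo=[7] (size 1, max 7) hi=[38] (size 1, min 38) -> median=22.5
Step 3: insert 25 -> lo=[7, 25] (size 2, max 25) hi=[38] (size 1, min 38) -> median=25
Step 4: insert 50 -> lo=[7, 25] (size 2, max 25) hi=[38, 50] (size 2, min 38) -> median=31.5
Step 5: insert 4 -> lo=[4, 7, 25] (size 3, max 25) hi=[38, 50] (size 2, min 38) -> median=25
Step 6: insert 19 -> lo=[4, 7, 19] (size 3, max 19) hi=[25, 38, 50] (size 3, min 25) -> median=22
Step 7: insert 33 -> lo=[4, 7, 19, 25] (size 4, max 25) hi=[33, 38, 50] (size 3, min 33) -> median=25
Step 8: insert 42 -> lo=[4, 7, 19, 25] (size 4, max 25) hi=[33, 38, 42, 50] (size 4, min 33) -> median=29
Step 9: insert 44 -> lo=[4, 7, 19, 25, 33] (size 5, max 33) hi=[38, 42, 44, 50] (size 4, min 38) -> median=33
Step 10: insert 14 -> lo=[4, 7, 14, 19, 25] (size 5, max 25) hi=[33, 38, 42, 44, 50] (size 5, min 33) -> median=29

Answer: 29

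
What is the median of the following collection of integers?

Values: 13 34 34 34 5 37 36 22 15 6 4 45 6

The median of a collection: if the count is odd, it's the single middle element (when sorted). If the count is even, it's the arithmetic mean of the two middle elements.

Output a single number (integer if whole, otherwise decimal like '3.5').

Step 1: insert 13 -> lo=[13] (size 1, max 13) hi=[] (size 0) -> median=13
Step 2: insert 34 -> lo=[13] (size 1, max 13) hi=[34] (size 1, min 34) -> median=23.5
Step 3: insert 34 -> lo=[13, 34] (size 2, max 34) hi=[34] (size 1, min 34) -> median=34
Step 4: insert 34 -> lo=[13, 34] (size 2, max 34) hi=[34, 34] (size 2, min 34) -> median=34
Step 5: insert 5 -> lo=[5, 13, 34] (size 3, max 34) hi=[34, 34] (size 2, min 34) -> median=34
Step 6: insert 37 -> lo=[5, 13, 34] (size 3, max 34) hi=[34, 34, 37] (size 3, min 34) -> median=34
Step 7: insert 36 -> lo=[5, 13, 34, 34] (size 4, max 34) hi=[34, 36, 37] (size 3, min 34) -> median=34
Step 8: insert 22 -> lo=[5, 13, 22, 34] (size 4, max 34) hi=[34, 34, 36, 37] (size 4, min 34) -> median=34
Step 9: insert 15 -> lo=[5, 13, 15, 22, 34] (size 5, max 34) hi=[34, 34, 36, 37] (size 4, min 34) -> median=34
Step 10: insert 6 -> lo=[5, 6, 13, 15, 22] (size 5, max 22) hi=[34, 34, 34, 36, 37] (size 5, min 34) -> median=28
Step 11: insert 4 -> lo=[4, 5, 6, 13, 15, 22] (size 6, max 22) hi=[34, 34, 34, 36, 37] (size 5, min 34) -> median=22
Step 12: insert 45 -> lo=[4, 5, 6, 13, 15, 22] (size 6, max 22) hi=[34, 34, 34, 36, 37, 45] (size 6, min 34) -> median=28
Step 13: insert 6 -> lo=[4, 5, 6, 6, 13, 15, 22] (size 7, max 22) hi=[34, 34, 34, 36, 37, 45] (size 6, min 34) -> median=22

Answer: 22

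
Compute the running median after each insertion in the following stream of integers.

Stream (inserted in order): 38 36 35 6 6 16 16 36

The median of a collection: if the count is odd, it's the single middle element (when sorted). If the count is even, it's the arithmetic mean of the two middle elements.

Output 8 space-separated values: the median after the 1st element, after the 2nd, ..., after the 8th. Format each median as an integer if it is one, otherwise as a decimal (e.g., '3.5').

Step 1: insert 38 -> lo=[38] (size 1, max 38) hi=[] (size 0) -> median=38
Step 2: insert 36 -> lo=[36] (size 1, max 36) hi=[38] (size 1, min 38) -> median=37
Step 3: insert 35 -> lo=[35, 36] (size 2, max 36) hi=[38] (size 1, min 38) -> median=36
Step 4: insert 6 -> lo=[6, 35] (size 2, max 35) hi=[36, 38] (size 2, min 36) -> median=35.5
Step 5: insert 6 -> lo=[6, 6, 35] (size 3, max 35) hi=[36, 38] (size 2, min 36) -> median=35
Step 6: insert 16 -> lo=[6, 6, 16] (size 3, max 16) hi=[35, 36, 38] (size 3, min 35) -> median=25.5
Step 7: insert 16 -> lo=[6, 6, 16, 16] (size 4, max 16) hi=[35, 36, 38] (size 3, min 35) -> median=16
Step 8: insert 36 -> lo=[6, 6, 16, 16] (size 4, max 16) hi=[35, 36, 36, 38] (size 4, min 35) -> median=25.5

Answer: 38 37 36 35.5 35 25.5 16 25.5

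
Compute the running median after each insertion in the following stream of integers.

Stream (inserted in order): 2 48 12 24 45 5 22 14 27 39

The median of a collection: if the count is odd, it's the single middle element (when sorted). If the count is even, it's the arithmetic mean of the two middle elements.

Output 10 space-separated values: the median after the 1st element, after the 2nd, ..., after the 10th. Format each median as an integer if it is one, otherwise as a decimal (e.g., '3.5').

Answer: 2 25 12 18 24 18 22 18 22 23

Derivation:
Step 1: insert 2 -> lo=[2] (size 1, max 2) hi=[] (size 0) -> median=2
Step 2: insert 48 -> lo=[2] (size 1, max 2) hi=[48] (size 1, min 48) -> median=25
Step 3: insert 12 -> lo=[2, 12] (size 2, max 12) hi=[48] (size 1, min 48) -> median=12
Step 4: insert 24 -> lo=[2, 12] (size 2, max 12) hi=[24, 48] (size 2, min 24) -> median=18
Step 5: insert 45 -> lo=[2, 12, 24] (size 3, max 24) hi=[45, 48] (size 2, min 45) -> median=24
Step 6: insert 5 -> lo=[2, 5, 12] (size 3, max 12) hi=[24, 45, 48] (size 3, min 24) -> median=18
Step 7: insert 22 -> lo=[2, 5, 12, 22] (size 4, max 22) hi=[24, 45, 48] (size 3, min 24) -> median=22
Step 8: insert 14 -> lo=[2, 5, 12, 14] (size 4, max 14) hi=[22, 24, 45, 48] (size 4, min 22) -> median=18
Step 9: insert 27 -> lo=[2, 5, 12, 14, 22] (size 5, max 22) hi=[24, 27, 45, 48] (size 4, min 24) -> median=22
Step 10: insert 39 -> lo=[2, 5, 12, 14, 22] (size 5, max 22) hi=[24, 27, 39, 45, 48] (size 5, min 24) -> median=23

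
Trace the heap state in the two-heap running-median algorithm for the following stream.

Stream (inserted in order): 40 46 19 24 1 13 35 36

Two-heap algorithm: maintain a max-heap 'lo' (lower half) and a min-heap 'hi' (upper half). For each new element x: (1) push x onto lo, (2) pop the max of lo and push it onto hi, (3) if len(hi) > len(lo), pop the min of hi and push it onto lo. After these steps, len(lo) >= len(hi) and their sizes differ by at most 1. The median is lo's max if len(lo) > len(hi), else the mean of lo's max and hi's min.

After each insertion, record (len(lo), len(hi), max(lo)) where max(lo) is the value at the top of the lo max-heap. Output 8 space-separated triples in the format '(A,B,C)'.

Step 1: insert 40 -> lo=[40] hi=[] -> (len(lo)=1, len(hi)=0, max(lo)=40)
Step 2: insert 46 -> lo=[40] hi=[46] -> (len(lo)=1, len(hi)=1, max(lo)=40)
Step 3: insert 19 -> lo=[19, 40] hi=[46] -> (len(lo)=2, len(hi)=1, max(lo)=40)
Step 4: insert 24 -> lo=[19, 24] hi=[40, 46] -> (len(lo)=2, len(hi)=2, max(lo)=24)
Step 5: insert 1 -> lo=[1, 19, 24] hi=[40, 46] -> (len(lo)=3, len(hi)=2, max(lo)=24)
Step 6: insert 13 -> lo=[1, 13, 19] hi=[24, 40, 46] -> (len(lo)=3, len(hi)=3, max(lo)=19)
Step 7: insert 35 -> lo=[1, 13, 19, 24] hi=[35, 40, 46] -> (len(lo)=4, len(hi)=3, max(lo)=24)
Step 8: insert 36 -> lo=[1, 13, 19, 24] hi=[35, 36, 40, 46] -> (len(lo)=4, len(hi)=4, max(lo)=24)

Answer: (1,0,40) (1,1,40) (2,1,40) (2,2,24) (3,2,24) (3,3,19) (4,3,24) (4,4,24)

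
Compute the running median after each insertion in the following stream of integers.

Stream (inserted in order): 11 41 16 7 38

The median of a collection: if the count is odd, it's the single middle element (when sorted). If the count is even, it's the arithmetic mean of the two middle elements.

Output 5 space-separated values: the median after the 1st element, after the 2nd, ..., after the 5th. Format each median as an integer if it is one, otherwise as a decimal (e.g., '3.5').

Answer: 11 26 16 13.5 16

Derivation:
Step 1: insert 11 -> lo=[11] (size 1, max 11) hi=[] (size 0) -> median=11
Step 2: insert 41 -> lo=[11] (size 1, max 11) hi=[41] (size 1, min 41) -> median=26
Step 3: insert 16 -> lo=[11, 16] (size 2, max 16) hi=[41] (size 1, min 41) -> median=16
Step 4: insert 7 -> lo=[7, 11] (size 2, max 11) hi=[16, 41] (size 2, min 16) -> median=13.5
Step 5: insert 38 -> lo=[7, 11, 16] (size 3, max 16) hi=[38, 41] (size 2, min 38) -> median=16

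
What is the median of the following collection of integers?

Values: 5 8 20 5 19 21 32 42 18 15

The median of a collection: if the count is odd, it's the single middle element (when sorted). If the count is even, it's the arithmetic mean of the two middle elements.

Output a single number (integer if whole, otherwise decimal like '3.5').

Step 1: insert 5 -> lo=[5] (size 1, max 5) hi=[] (size 0) -> median=5
Step 2: insert 8 -> lo=[5] (size 1, max 5) hi=[8] (size 1, min 8) -> median=6.5
Step 3: insert 20 -> lo=[5, 8] (size 2, max 8) hi=[20] (size 1, min 20) -> median=8
Step 4: insert 5 -> lo=[5, 5] (size 2, max 5) hi=[8, 20] (size 2, min 8) -> median=6.5
Step 5: insert 19 -> lo=[5, 5, 8] (size 3, max 8) hi=[19, 20] (size 2, min 19) -> median=8
Step 6: insert 21 -> lo=[5, 5, 8] (size 3, max 8) hi=[19, 20, 21] (size 3, min 19) -> median=13.5
Step 7: insert 32 -> lo=[5, 5, 8, 19] (size 4, max 19) hi=[20, 21, 32] (size 3, min 20) -> median=19
Step 8: insert 42 -> lo=[5, 5, 8, 19] (size 4, max 19) hi=[20, 21, 32, 42] (size 4, min 20) -> median=19.5
Step 9: insert 18 -> lo=[5, 5, 8, 18, 19] (size 5, max 19) hi=[20, 21, 32, 42] (size 4, min 20) -> median=19
Step 10: insert 15 -> lo=[5, 5, 8, 15, 18] (size 5, max 18) hi=[19, 20, 21, 32, 42] (size 5, min 19) -> median=18.5

Answer: 18.5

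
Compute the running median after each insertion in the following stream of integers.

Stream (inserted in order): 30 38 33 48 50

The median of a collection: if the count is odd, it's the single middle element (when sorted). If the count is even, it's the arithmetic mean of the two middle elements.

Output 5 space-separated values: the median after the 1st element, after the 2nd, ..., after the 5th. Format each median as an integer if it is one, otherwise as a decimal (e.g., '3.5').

Answer: 30 34 33 35.5 38

Derivation:
Step 1: insert 30 -> lo=[30] (size 1, max 30) hi=[] (size 0) -> median=30
Step 2: insert 38 -> lo=[30] (size 1, max 30) hi=[38] (size 1, min 38) -> median=34
Step 3: insert 33 -> lo=[30, 33] (size 2, max 33) hi=[38] (size 1, min 38) -> median=33
Step 4: insert 48 -> lo=[30, 33] (size 2, max 33) hi=[38, 48] (size 2, min 38) -> median=35.5
Step 5: insert 50 -> lo=[30, 33, 38] (size 3, max 38) hi=[48, 50] (size 2, min 48) -> median=38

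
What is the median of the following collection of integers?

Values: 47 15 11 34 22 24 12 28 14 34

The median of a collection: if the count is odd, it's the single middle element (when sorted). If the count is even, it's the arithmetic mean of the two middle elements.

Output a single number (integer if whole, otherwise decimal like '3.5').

Answer: 23

Derivation:
Step 1: insert 47 -> lo=[47] (size 1, max 47) hi=[] (size 0) -> median=47
Step 2: insert 15 -> lo=[15] (size 1, max 15) hi=[47] (size 1, min 47) -> median=31
Step 3: insert 11 -> lo=[11, 15] (size 2, max 15) hi=[47] (size 1, min 47) -> median=15
Step 4: insert 34 -> lo=[11, 15] (size 2, max 15) hi=[34, 47] (size 2, min 34) -> median=24.5
Step 5: insert 22 -> lo=[11, 15, 22] (size 3, max 22) hi=[34, 47] (size 2, min 34) -> median=22
Step 6: insert 24 -> lo=[11, 15, 22] (size 3, max 22) hi=[24, 34, 47] (size 3, min 24) -> median=23
Step 7: insert 12 -> lo=[11, 12, 15, 22] (size 4, max 22) hi=[24, 34, 47] (size 3, min 24) -> median=22
Step 8: insert 28 -> lo=[11, 12, 15, 22] (size 4, max 22) hi=[24, 28, 34, 47] (size 4, min 24) -> median=23
Step 9: insert 14 -> lo=[11, 12, 14, 15, 22] (size 5, max 22) hi=[24, 28, 34, 47] (size 4, min 24) -> median=22
Step 10: insert 34 -> lo=[11, 12, 14, 15, 22] (size 5, max 22) hi=[24, 28, 34, 34, 47] (size 5, min 24) -> median=23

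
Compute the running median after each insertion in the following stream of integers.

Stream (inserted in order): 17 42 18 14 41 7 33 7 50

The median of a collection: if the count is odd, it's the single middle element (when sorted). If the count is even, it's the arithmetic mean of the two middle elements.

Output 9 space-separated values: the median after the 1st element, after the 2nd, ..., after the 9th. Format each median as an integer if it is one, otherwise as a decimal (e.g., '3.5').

Step 1: insert 17 -> lo=[17] (size 1, max 17) hi=[] (size 0) -> median=17
Step 2: insert 42 -> lo=[17] (size 1, max 17) hi=[42] (size 1, min 42) -> median=29.5
Step 3: insert 18 -> lo=[17, 18] (size 2, max 18) hi=[42] (size 1, min 42) -> median=18
Step 4: insert 14 -> lo=[14, 17] (size 2, max 17) hi=[18, 42] (size 2, min 18) -> median=17.5
Step 5: insert 41 -> lo=[14, 17, 18] (size 3, max 18) hi=[41, 42] (size 2, min 41) -> median=18
Step 6: insert 7 -> lo=[7, 14, 17] (size 3, max 17) hi=[18, 41, 42] (size 3, min 18) -> median=17.5
Step 7: insert 33 -> lo=[7, 14, 17, 18] (size 4, max 18) hi=[33, 41, 42] (size 3, min 33) -> median=18
Step 8: insert 7 -> lo=[7, 7, 14, 17] (size 4, max 17) hi=[18, 33, 41, 42] (size 4, min 18) -> median=17.5
Step 9: insert 50 -> lo=[7, 7, 14, 17, 18] (size 5, max 18) hi=[33, 41, 42, 50] (size 4, min 33) -> median=18

Answer: 17 29.5 18 17.5 18 17.5 18 17.5 18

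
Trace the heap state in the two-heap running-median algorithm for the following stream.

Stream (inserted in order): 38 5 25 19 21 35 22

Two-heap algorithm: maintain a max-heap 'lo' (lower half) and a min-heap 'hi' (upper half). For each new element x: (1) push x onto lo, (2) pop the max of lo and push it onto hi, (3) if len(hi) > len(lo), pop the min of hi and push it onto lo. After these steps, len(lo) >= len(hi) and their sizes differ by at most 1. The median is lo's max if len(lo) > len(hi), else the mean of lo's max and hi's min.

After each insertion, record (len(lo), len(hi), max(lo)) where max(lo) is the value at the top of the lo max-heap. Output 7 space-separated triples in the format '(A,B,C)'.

Answer: (1,0,38) (1,1,5) (2,1,25) (2,2,19) (3,2,21) (3,3,21) (4,3,22)

Derivation:
Step 1: insert 38 -> lo=[38] hi=[] -> (len(lo)=1, len(hi)=0, max(lo)=38)
Step 2: insert 5 -> lo=[5] hi=[38] -> (len(lo)=1, len(hi)=1, max(lo)=5)
Step 3: insert 25 -> lo=[5, 25] hi=[38] -> (len(lo)=2, len(hi)=1, max(lo)=25)
Step 4: insert 19 -> lo=[5, 19] hi=[25, 38] -> (len(lo)=2, len(hi)=2, max(lo)=19)
Step 5: insert 21 -> lo=[5, 19, 21] hi=[25, 38] -> (len(lo)=3, len(hi)=2, max(lo)=21)
Step 6: insert 35 -> lo=[5, 19, 21] hi=[25, 35, 38] -> (len(lo)=3, len(hi)=3, max(lo)=21)
Step 7: insert 22 -> lo=[5, 19, 21, 22] hi=[25, 35, 38] -> (len(lo)=4, len(hi)=3, max(lo)=22)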